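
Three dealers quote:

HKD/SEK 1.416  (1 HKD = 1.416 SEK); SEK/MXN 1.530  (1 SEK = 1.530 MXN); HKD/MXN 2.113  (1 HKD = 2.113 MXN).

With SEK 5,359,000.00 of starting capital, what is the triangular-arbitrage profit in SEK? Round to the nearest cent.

Profitable loop is SEK → MXN → HKD → SEK:
SEK 5,359,000.00 × 1.530 = MXN 8,199,270.00
MXN 8,199,270.00 ÷ 2.113 = HKD 3,880,392.81
HKD 3,880,392.81 × 1.416 = SEK 5,494,636.21
Profit = SEK 5,494,636.21 − SEK 5,359,000.00

Profit: SEK 135,636.21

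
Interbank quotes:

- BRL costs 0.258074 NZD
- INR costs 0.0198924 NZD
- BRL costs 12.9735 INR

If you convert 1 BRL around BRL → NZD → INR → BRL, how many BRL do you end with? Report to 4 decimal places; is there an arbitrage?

Around BRL → NZD → INR → BRL: 1 × 0.258074 ÷ 0.0198924 ÷ 12.9735 = 1.000000
Product ≈ 1 (deviation 0.000%, within rounding noise).

1.0000 (no arbitrage)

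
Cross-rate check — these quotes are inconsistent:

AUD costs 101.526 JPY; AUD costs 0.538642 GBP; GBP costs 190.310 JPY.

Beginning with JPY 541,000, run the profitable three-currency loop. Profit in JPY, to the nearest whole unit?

Profitable loop is JPY → AUD → GBP → JPY:
JPY 541,000 ÷ 101.526 = AUD 5,328.68
AUD 5,328.68 × 0.538642 = GBP 2,870.25
GBP 2,870.25 × 190.310 = JPY 546,238
Profit = JPY 546,238 − JPY 541,000

Profit: JPY 5,238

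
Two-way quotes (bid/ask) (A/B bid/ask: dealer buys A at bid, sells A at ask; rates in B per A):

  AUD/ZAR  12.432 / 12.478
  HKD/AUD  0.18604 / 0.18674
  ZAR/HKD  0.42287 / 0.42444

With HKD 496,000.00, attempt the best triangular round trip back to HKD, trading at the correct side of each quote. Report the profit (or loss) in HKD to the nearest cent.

Net profit: HKD 5,513.97

Best loop HKD → ZAR → AUD → HKD:
HKD 496,000.00 ÷ 0.42444 (buy ZAR at ask) = ZAR 1,168,598.62
ZAR 1,168,598.62 ÷ 12.478 (buy AUD at ask) = AUD 93,652.72
AUD 93,652.72 ÷ 0.18674 (buy HKD at ask) = HKD 501,513.97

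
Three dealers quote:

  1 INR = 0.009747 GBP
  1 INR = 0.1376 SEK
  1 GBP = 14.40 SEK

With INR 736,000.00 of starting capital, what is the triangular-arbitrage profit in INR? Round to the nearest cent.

Profit: INR 14,745.67

Profitable loop is INR → GBP → SEK → INR:
INR 736,000.00 × 0.009747 = GBP 7,173.79
GBP 7,173.79 × 14.40 = SEK 103,302.60
SEK 103,302.60 ÷ 0.1376 = INR 750,745.67
Profit = INR 750,745.67 − INR 736,000.00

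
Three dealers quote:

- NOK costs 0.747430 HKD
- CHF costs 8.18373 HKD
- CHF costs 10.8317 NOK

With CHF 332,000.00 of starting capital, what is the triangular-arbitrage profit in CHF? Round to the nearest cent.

Profit: CHF 3,600.21

Profitable loop is CHF → HKD → NOK → CHF:
CHF 332,000.00 × 8.18373 = HKD 2,716,998.36
HKD 2,716,998.36 ÷ 0.747430 = NOK 3,635,120.83
NOK 3,635,120.83 ÷ 10.8317 = CHF 335,600.21
Profit = CHF 335,600.21 − CHF 332,000.00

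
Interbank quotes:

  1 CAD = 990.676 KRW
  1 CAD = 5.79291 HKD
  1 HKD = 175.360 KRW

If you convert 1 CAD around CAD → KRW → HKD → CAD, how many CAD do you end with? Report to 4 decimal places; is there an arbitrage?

Around CAD → KRW → HKD → CAD: 1 × 990.676 ÷ 175.360 ÷ 5.79291 = 0.975224
Product < 1; profitable direction is CAD → HKD → KRW → CAD.

0.9752 (arbitrage exists)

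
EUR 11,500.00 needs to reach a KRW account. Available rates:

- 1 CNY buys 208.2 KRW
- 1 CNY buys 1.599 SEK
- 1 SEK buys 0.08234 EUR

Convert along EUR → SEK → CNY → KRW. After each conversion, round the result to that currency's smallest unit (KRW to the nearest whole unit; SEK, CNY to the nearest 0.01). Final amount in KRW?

KRW 18,185,248

EUR 11,500.00 ÷ 0.08234 = SEK 139,664.80
SEK 139,664.80 ÷ 1.599 = CNY 87,345.09
CNY 87,345.09 × 208.2 = KRW 18,185,248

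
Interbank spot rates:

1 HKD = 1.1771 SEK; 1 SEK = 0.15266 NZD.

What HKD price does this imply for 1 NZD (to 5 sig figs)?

1 NZD ÷ 0.15266 = 6.5505 SEK
6.5505 SEK ÷ 1.1771 = 5.56495 HKD

NZD/HKD = 5.5650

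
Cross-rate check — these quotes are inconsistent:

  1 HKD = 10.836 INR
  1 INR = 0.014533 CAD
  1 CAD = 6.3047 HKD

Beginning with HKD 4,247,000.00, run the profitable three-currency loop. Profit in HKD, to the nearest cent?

Profitable loop is HKD → CAD → INR → HKD:
HKD 4,247,000.00 ÷ 6.3047 = CAD 673,624.44
CAD 673,624.44 ÷ 0.014533 = INR 46,351,368.53
INR 46,351,368.53 ÷ 10.836 = HKD 4,277,534.93
Profit = HKD 4,277,534.93 − HKD 4,247,000.00

Profit: HKD 30,534.93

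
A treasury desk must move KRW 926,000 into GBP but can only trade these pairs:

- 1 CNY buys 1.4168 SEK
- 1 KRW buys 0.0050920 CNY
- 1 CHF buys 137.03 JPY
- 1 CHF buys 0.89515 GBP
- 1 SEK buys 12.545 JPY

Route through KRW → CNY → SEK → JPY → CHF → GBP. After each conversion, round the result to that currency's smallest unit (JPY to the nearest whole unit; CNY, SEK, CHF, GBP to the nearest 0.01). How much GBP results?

GBP 547.47

KRW 926,000 × 0.0050920 = CNY 4,715.19
CNY 4,715.19 × 1.4168 = SEK 6,680.48
SEK 6,680.48 × 12.545 = JPY 83,807
JPY 83,807 ÷ 137.03 = CHF 611.60
CHF 611.60 × 0.89515 = GBP 547.47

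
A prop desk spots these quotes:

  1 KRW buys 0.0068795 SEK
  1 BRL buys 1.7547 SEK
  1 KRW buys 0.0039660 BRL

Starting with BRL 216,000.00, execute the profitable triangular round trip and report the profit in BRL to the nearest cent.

Profitable loop is BRL → SEK → KRW → BRL:
BRL 216,000.00 × 1.7547 = SEK 379,015.20
SEK 379,015.20 ÷ 0.0068795 = KRW 55,093,422
KRW 55,093,422 × 0.0039660 = BRL 218,500.51
Profit = BRL 218,500.51 − BRL 216,000.00

Profit: BRL 2,500.51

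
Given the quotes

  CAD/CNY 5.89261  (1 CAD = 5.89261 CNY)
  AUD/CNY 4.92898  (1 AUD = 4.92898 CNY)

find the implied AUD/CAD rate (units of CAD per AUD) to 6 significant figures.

AUD/CAD = 0.836468

1 AUD × 4.92898 = 4.92898 CNY
4.92898 CNY ÷ 5.89261 = 0.836468 CAD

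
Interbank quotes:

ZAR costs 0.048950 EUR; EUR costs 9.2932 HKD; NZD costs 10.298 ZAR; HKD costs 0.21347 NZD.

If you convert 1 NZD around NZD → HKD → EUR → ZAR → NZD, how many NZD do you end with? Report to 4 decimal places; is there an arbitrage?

Around NZD → HKD → EUR → ZAR → NZD: 1 ÷ 0.21347 ÷ 9.2932 ÷ 0.048950 ÷ 10.298 = 0.999982
Product ≈ 1 (deviation 0.002%, within rounding noise).

1.0000 (no arbitrage)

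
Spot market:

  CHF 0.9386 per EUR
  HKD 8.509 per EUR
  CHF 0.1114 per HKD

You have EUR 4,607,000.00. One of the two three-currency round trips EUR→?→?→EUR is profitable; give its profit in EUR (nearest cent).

Profit: EUR 45,660.64

Profitable loop is EUR → HKD → CHF → EUR:
EUR 4,607,000.00 × 8.509 = HKD 39,200,963.00
HKD 39,200,963.00 × 0.1114 = CHF 4,366,987.28
CHF 4,366,987.28 ÷ 0.9386 = EUR 4,652,660.64
Profit = EUR 4,652,660.64 − EUR 4,607,000.00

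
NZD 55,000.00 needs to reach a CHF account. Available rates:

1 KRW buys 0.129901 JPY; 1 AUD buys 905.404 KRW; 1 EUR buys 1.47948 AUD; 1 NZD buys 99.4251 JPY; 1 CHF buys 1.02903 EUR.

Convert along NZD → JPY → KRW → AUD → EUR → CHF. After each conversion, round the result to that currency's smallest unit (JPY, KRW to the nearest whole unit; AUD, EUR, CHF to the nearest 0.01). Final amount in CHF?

NZD 55,000.00 × 99.4251 = JPY 5,468,380
JPY 5,468,380 ÷ 0.129901 = KRW 42,096,520
KRW 42,096,520 ÷ 905.404 = AUD 46,494.74
AUD 46,494.74 ÷ 1.47948 = EUR 31,426.41
EUR 31,426.41 ÷ 1.02903 = CHF 30,539.84

CHF 30,539.84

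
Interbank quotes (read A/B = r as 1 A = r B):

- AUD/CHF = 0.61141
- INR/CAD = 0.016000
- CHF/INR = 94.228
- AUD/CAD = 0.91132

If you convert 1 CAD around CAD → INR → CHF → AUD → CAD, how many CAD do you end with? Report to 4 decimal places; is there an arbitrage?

Around CAD → INR → CHF → AUD → CAD: 1 ÷ 0.016000 ÷ 94.228 ÷ 0.61141 × 0.91132 = 0.988641
Product < 1; profitable direction is CAD → AUD → CHF → INR → CAD.

0.9886 (arbitrage exists)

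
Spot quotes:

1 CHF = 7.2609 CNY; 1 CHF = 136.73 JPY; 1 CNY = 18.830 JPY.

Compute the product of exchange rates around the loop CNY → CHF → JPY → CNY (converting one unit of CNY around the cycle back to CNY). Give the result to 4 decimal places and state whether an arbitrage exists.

1.0001 (no arbitrage)

Around CNY → CHF → JPY → CNY: 1 ÷ 7.2609 × 136.73 ÷ 18.830 = 1.000053
Product ≈ 1 (deviation 0.005%, within rounding noise).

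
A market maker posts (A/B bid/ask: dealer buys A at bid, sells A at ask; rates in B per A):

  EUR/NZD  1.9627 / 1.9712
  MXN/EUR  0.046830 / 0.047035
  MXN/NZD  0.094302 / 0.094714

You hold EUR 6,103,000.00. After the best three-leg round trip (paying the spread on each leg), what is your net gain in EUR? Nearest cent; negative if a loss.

Best loop EUR → MXN → NZD → EUR:
EUR 6,103,000.00 ÷ 0.047035 (buy MXN at ask) = MXN 129,754,438.18
MXN 129,754,438.18 × 0.094302 (sell MXN at bid) = NZD 12,236,103.03
NZD 12,236,103.03 ÷ 1.9712 (buy EUR at ask) = EUR 6,207,438.63

Net profit: EUR 104,438.63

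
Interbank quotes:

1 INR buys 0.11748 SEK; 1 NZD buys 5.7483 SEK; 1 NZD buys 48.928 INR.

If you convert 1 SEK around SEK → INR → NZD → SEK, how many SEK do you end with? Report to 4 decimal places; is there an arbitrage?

1.0000 (no arbitrage)

Around SEK → INR → NZD → SEK: 1 ÷ 0.11748 ÷ 48.928 × 5.7483 = 1.000042
Product ≈ 1 (deviation 0.004%, within rounding noise).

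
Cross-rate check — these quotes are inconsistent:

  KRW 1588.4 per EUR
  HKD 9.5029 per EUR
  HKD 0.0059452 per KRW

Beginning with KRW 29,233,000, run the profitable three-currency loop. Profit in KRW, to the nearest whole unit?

Profitable loop is KRW → EUR → HKD → KRW:
KRW 29,233,000 ÷ 1588.4 = EUR 18,404.05
EUR 18,404.05 × 9.5029 = HKD 174,891.89
HKD 174,891.89 ÷ 0.0059452 = KRW 29,417,326
Profit = KRW 29,417,326 − KRW 29,233,000

Profit: KRW 184,326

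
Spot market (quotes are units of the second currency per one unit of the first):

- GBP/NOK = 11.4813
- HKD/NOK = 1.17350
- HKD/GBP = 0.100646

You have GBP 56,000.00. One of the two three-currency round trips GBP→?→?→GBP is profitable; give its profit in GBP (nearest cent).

Profit: GBP 870.04

Profitable loop is GBP → HKD → NOK → GBP:
GBP 56,000.00 ÷ 0.100646 = HKD 556,405.62
HKD 556,405.62 × 1.17350 = NOK 652,941.99
NOK 652,941.99 ÷ 11.4813 = GBP 56,870.04
Profit = GBP 56,870.04 − GBP 56,000.00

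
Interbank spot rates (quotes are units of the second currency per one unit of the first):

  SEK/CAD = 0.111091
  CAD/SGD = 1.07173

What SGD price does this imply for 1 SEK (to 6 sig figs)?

1 SEK × 0.111091 = 0.111091 CAD
0.111091 CAD × 1.07173 = 0.11906 SGD

SEK/SGD = 0.119060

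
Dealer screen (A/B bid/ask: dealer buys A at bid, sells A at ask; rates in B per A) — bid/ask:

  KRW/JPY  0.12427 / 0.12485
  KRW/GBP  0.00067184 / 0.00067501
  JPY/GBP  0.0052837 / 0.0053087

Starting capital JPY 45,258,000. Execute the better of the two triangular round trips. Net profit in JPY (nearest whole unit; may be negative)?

Best loop JPY → KRW → GBP → JPY:
JPY 45,258,000 ÷ 0.12485 (buy KRW at ask) = KRW 362,498,999
KRW 362,498,999 × 0.00067184 (sell KRW at bid) = GBP 243,541.33
GBP 243,541.33 ÷ 0.0053087 (buy JPY at ask) = JPY 45,875,888

Net profit: JPY 617,888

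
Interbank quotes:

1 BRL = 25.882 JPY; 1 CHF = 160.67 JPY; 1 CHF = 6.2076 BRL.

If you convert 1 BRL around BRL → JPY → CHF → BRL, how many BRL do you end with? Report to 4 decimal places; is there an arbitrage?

Around BRL → JPY → CHF → BRL: 1 × 25.882 ÷ 160.67 × 6.2076 = 0.999970
Product ≈ 1 (deviation 0.003%, within rounding noise).

1.0000 (no arbitrage)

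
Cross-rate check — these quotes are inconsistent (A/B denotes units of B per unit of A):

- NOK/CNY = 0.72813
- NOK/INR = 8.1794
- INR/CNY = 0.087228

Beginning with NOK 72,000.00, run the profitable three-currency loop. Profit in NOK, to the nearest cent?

Profitable loop is NOK → CNY → INR → NOK:
NOK 72,000.00 × 0.72813 = CNY 52,425.36
CNY 52,425.36 ÷ 0.087228 = INR 601,015.27
INR 601,015.27 ÷ 8.1794 = NOK 73,479.14
Profit = NOK 73,479.14 − NOK 72,000.00

Profit: NOK 1,479.14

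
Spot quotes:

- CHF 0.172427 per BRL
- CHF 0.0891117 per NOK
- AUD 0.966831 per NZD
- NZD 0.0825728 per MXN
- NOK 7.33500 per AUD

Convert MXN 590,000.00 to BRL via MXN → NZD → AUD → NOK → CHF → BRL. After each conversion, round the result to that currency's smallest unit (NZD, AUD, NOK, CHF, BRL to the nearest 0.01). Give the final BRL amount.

MXN 590,000.00 × 0.0825728 = NZD 48,717.95
NZD 48,717.95 × 0.966831 = AUD 47,102.02
AUD 47,102.02 × 7.33500 = NOK 345,493.32
NOK 345,493.32 × 0.0891117 = CHF 30,787.50
CHF 30,787.50 ÷ 0.172427 = BRL 178,553.82

BRL 178,553.82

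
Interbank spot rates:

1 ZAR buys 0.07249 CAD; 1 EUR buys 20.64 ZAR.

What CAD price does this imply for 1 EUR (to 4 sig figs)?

1 EUR × 20.64 = 20.64 ZAR
20.64 ZAR × 0.07249 = 1.49619 CAD

EUR/CAD = 1.496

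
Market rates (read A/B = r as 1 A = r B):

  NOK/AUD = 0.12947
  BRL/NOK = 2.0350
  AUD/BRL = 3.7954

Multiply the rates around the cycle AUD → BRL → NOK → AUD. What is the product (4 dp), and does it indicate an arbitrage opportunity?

Around AUD → BRL → NOK → AUD: 1 × 3.7954 × 2.0350 × 0.12947 = 0.999980
Product ≈ 1 (deviation 0.002%, within rounding noise).

1.0000 (no arbitrage)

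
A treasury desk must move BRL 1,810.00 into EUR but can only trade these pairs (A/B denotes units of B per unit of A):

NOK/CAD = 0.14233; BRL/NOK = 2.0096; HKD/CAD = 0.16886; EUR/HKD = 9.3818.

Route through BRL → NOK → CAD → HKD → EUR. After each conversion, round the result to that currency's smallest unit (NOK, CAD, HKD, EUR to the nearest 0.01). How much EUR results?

BRL 1,810.00 × 2.0096 = NOK 3,637.38
NOK 3,637.38 × 0.14233 = CAD 517.71
CAD 517.71 ÷ 0.16886 = HKD 3,065.91
HKD 3,065.91 ÷ 9.3818 = EUR 326.79

EUR 326.79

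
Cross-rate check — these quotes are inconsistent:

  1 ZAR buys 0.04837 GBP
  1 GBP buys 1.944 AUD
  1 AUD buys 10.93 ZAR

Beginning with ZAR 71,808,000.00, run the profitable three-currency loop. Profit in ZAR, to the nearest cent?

Profitable loop is ZAR → GBP → AUD → ZAR:
ZAR 71,808,000.00 × 0.04837 = GBP 3,473,352.96
GBP 3,473,352.96 × 1.944 = AUD 6,752,198.15
AUD 6,752,198.15 × 10.93 = ZAR 73,801,525.83
Profit = ZAR 73,801,525.83 − ZAR 71,808,000.00

Profit: ZAR 1,993,525.83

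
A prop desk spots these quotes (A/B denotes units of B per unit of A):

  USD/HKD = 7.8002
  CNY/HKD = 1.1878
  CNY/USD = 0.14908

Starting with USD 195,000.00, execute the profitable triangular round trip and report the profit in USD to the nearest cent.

Profitable loop is USD → CNY → HKD → USD:
USD 195,000.00 ÷ 0.14908 = CNY 1,308,022.54
CNY 1,308,022.54 × 1.1878 = HKD 1,553,669.17
HKD 1,553,669.17 ÷ 7.8002 = USD 199,183.25
Profit = USD 199,183.25 − USD 195,000.00

Profit: USD 4,183.25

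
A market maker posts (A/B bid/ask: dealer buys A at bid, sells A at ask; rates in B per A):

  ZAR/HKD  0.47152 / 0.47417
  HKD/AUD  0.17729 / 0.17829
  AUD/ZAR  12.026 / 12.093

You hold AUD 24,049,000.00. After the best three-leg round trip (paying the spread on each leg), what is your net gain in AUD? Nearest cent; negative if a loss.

Net profit: AUD 128,009.46

Best loop AUD → ZAR → HKD → AUD:
AUD 24,049,000.00 × 12.026 (sell AUD at bid) = ZAR 289,213,274.00
ZAR 289,213,274.00 × 0.47152 (sell ZAR at bid) = HKD 136,369,842.96
HKD 136,369,842.96 × 0.17729 (sell HKD at bid) = AUD 24,177,009.46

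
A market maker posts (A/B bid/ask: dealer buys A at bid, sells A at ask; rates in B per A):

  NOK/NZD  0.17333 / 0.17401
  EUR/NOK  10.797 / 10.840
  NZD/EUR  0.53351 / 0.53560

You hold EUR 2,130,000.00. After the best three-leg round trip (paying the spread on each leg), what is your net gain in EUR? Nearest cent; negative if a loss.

Best loop EUR → NOK → NZD → EUR:
EUR 2,130,000.00 × 10.797 (sell EUR at bid) = NOK 22,997,610.00
NOK 22,997,610.00 × 0.17333 (sell NOK at bid) = NZD 3,986,175.74
NZD 3,986,175.74 × 0.53351 (sell NZD at bid) = EUR 2,126,664.62

Net result: EUR -3,335.38 (no profitable arbitrage after spreads)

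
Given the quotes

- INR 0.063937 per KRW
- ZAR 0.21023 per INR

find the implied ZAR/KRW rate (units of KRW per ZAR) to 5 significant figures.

ZAR/KRW = 74.397

1 ZAR ÷ 0.21023 = 4.7567 INR
4.7567 INR ÷ 0.063937 = 74.3966 KRW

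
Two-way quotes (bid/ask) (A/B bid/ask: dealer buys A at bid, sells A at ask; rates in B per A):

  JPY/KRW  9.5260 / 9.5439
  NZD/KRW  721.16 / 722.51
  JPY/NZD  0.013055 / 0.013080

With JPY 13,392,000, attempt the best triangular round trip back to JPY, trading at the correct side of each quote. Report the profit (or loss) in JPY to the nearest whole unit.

Best loop JPY → KRW → NZD → JPY:
JPY 13,392,000 × 9.5260 (sell JPY at bid) = KRW 127,572,192
KRW 127,572,192 ÷ 722.51 (buy NZD at ask) = NZD 176,568.06
NZD 176,568.06 ÷ 0.013080 (buy JPY at ask) = JPY 13,499,087

Net profit: JPY 107,087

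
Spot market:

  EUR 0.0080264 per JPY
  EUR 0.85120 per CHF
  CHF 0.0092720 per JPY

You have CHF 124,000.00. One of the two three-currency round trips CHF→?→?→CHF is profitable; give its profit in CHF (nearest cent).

Profit: CHF 2,106.49

Profitable loop is CHF → JPY → EUR → CHF:
CHF 124,000.00 ÷ 0.0092720 = JPY 13,373,598
JPY 13,373,598 × 0.0080264 = EUR 107,341.85
EUR 107,341.85 ÷ 0.85120 = CHF 126,106.49
Profit = CHF 126,106.49 − CHF 124,000.00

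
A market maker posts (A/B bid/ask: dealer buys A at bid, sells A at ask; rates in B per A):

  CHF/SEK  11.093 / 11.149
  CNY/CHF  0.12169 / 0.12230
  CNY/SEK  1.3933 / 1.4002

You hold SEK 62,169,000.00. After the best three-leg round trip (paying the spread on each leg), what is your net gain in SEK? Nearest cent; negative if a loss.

Best loop SEK → CHF → CNY → SEK:
SEK 62,169,000.00 ÷ 11.149 (buy CHF at ask) = CHF 5,576,195.17
CHF 5,576,195.17 ÷ 0.12230 (buy CNY at ask) = CNY 45,594,400.45
CNY 45,594,400.45 × 1.3933 (sell CNY at bid) = SEK 63,526,678.14

Net profit: SEK 1,357,678.14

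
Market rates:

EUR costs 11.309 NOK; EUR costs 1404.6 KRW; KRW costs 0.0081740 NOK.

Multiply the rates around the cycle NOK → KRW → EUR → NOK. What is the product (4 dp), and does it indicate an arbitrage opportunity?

Around NOK → KRW → EUR → NOK: 1 ÷ 0.0081740 ÷ 1404.6 × 11.309 = 0.985002
Product < 1; profitable direction is NOK → EUR → KRW → NOK.

0.9850 (arbitrage exists)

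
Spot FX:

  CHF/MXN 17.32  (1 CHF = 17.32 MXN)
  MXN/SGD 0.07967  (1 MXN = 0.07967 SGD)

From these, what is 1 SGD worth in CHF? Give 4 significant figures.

SGD/CHF = 0.7247

1 SGD ÷ 0.07967 = 12.5518 MXN
12.5518 MXN ÷ 17.32 = 0.724698 CHF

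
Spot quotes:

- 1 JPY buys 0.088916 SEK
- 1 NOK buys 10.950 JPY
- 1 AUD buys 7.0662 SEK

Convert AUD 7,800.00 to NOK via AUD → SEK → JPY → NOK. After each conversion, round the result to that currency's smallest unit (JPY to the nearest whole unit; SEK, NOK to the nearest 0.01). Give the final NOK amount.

NOK 56,609.13

AUD 7,800.00 × 7.0662 = SEK 55,116.36
SEK 55,116.36 ÷ 0.088916 = JPY 619,870
JPY 619,870 ÷ 10.950 = NOK 56,609.13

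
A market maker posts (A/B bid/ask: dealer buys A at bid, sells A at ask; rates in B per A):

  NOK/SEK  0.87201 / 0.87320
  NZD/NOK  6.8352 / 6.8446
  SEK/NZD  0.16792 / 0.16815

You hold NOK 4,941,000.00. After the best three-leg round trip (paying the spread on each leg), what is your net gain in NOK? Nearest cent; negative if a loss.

Net profit: NOK 4,269.58

Best loop NOK → SEK → NZD → NOK:
NOK 4,941,000.00 × 0.87201 (sell NOK at bid) = SEK 4,308,601.41
SEK 4,308,601.41 × 0.16792 (sell SEK at bid) = NZD 723,500.35
NZD 723,500.35 × 6.8352 (sell NZD at bid) = NOK 4,945,269.58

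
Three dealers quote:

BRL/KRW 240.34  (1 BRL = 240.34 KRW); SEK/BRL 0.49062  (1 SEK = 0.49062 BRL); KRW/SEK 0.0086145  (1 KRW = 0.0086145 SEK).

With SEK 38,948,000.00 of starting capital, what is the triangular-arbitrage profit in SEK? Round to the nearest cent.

Profit: SEK 614,756.37

Profitable loop is SEK → BRL → KRW → SEK:
SEK 38,948,000.00 × 0.49062 = BRL 19,108,667.76
BRL 19,108,667.76 × 240.34 = KRW 4,592,577,209
KRW 4,592,577,209 × 0.0086145 = SEK 39,562,756.37
Profit = SEK 39,562,756.37 − SEK 38,948,000.00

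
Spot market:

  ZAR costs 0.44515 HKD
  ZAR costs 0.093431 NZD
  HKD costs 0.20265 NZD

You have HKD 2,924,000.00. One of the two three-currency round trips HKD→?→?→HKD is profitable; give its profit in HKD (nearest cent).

Profit: HKD 104,414.94

Profitable loop is HKD → ZAR → NZD → HKD:
HKD 2,924,000.00 ÷ 0.44515 = ZAR 6,568,572.39
ZAR 6,568,572.39 × 0.093431 = NZD 613,708.29
NZD 613,708.29 ÷ 0.20265 = HKD 3,028,414.94
Profit = HKD 3,028,414.94 − HKD 2,924,000.00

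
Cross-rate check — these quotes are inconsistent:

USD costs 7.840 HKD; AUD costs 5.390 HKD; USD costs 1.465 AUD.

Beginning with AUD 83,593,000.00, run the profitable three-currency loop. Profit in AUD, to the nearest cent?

Profit: AUD 600,824.69

Profitable loop is AUD → HKD → USD → AUD:
AUD 83,593,000.00 × 5.390 = HKD 450,566,270.00
HKD 450,566,270.00 ÷ 7.840 = USD 57,470,187.50
USD 57,470,187.50 × 1.465 = AUD 84,193,824.69
Profit = AUD 84,193,824.69 − AUD 83,593,000.00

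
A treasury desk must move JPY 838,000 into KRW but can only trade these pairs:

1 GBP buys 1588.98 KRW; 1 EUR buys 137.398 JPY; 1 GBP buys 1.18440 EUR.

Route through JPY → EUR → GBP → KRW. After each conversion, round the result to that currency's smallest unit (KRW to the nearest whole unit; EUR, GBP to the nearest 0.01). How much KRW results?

KRW 8,182,453

JPY 838,000 ÷ 137.398 = EUR 6,099.07
EUR 6,099.07 ÷ 1.18440 = GBP 5,149.50
GBP 5,149.50 × 1588.98 = KRW 8,182,453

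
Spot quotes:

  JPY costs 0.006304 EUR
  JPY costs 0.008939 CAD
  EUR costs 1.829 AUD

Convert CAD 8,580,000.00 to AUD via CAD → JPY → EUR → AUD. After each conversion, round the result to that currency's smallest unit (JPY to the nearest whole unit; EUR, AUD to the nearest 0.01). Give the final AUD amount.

AUD 11,066,957.97

CAD 8,580,000.00 ÷ 0.008939 = JPY 959,838,908
JPY 959,838,908 × 0.006304 = EUR 6,050,824.48
EUR 6,050,824.48 × 1.829 = AUD 11,066,957.97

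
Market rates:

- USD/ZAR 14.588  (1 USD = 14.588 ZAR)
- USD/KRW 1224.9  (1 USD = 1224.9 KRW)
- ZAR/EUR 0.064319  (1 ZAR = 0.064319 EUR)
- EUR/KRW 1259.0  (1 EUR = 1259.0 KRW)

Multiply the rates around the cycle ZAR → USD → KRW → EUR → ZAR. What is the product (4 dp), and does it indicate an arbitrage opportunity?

Around ZAR → USD → KRW → EUR → ZAR: 1 ÷ 14.588 × 1224.9 ÷ 1259.0 ÷ 0.064319 = 1.036907
Product > 1; profitable direction is ZAR → USD → KRW → EUR → ZAR.

1.0369 (arbitrage exists)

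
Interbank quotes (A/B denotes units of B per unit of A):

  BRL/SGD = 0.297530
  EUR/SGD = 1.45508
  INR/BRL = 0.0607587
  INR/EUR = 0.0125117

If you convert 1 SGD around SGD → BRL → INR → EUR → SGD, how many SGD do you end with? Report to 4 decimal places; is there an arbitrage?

1.0071 (arbitrage exists)

Around SGD → BRL → INR → EUR → SGD: 1 ÷ 0.297530 ÷ 0.0607587 × 0.0125117 × 1.45508 = 1.007080
Product > 1; profitable direction is SGD → BRL → INR → EUR → SGD.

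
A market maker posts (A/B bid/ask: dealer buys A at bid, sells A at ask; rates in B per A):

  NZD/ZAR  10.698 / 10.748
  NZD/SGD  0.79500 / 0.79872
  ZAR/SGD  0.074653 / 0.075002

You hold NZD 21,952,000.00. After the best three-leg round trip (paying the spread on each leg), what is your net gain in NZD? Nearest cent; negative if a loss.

Best loop NZD → ZAR → SGD → NZD:
NZD 21,952,000.00 × 10.698 (sell NZD at bid) = ZAR 234,842,496.00
ZAR 234,842,496.00 × 0.074653 (sell ZAR at bid) = SGD 17,531,696.85
SGD 17,531,696.85 ÷ 0.79872 (buy NZD at ask) = NZD 21,949,740.65

Net result: NZD -2,259.35 (no profitable arbitrage after spreads)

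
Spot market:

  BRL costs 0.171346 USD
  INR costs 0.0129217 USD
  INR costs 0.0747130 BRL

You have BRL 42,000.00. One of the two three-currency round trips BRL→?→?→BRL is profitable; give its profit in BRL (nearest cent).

Profit: BRL 393.45

Profitable loop is BRL → INR → USD → BRL:
BRL 42,000.00 ÷ 0.0747130 = INR 562,151.17
INR 562,151.17 × 0.0129217 = USD 7,263.95
USD 7,263.95 ÷ 0.171346 = BRL 42,393.45
Profit = BRL 42,393.45 − BRL 42,000.00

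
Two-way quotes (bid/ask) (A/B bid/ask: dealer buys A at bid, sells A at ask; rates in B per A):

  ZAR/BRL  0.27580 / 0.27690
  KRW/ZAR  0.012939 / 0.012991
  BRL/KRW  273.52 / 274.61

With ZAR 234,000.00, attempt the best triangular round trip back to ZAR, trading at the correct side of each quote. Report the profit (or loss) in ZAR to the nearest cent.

Best loop ZAR → KRW → BRL → ZAR:
ZAR 234,000.00 ÷ 0.012991 (buy KRW at ask) = KRW 18,012,470
KRW 18,012,470 ÷ 274.61 (buy BRL at ask) = BRL 65,592.91
BRL 65,592.91 ÷ 0.27690 (buy ZAR at ask) = ZAR 236,883.04

Net profit: ZAR 2,883.04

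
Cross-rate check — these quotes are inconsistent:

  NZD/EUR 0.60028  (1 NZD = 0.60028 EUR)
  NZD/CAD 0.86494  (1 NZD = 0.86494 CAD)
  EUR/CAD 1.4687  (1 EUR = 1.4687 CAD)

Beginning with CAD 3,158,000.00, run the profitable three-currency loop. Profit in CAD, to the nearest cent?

Profit: CAD 60,941.71

Profitable loop is CAD → NZD → EUR → CAD:
CAD 3,158,000.00 ÷ 0.86494 = NZD 3,651,120.31
NZD 3,651,120.31 × 0.60028 = EUR 2,191,694.50
EUR 2,191,694.50 × 1.4687 = CAD 3,218,941.71
Profit = CAD 3,218,941.71 − CAD 3,158,000.00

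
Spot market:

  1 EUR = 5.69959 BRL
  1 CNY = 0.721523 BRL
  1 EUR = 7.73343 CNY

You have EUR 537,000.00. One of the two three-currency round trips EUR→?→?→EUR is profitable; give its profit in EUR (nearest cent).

Profit: EUR 11,523.91

Profitable loop is EUR → BRL → CNY → EUR:
EUR 537,000.00 × 5.69959 = BRL 3,060,679.83
BRL 3,060,679.83 ÷ 0.721523 = CNY 4,241,971.26
CNY 4,241,971.26 ÷ 7.73343 = EUR 548,523.91
Profit = EUR 548,523.91 − EUR 537,000.00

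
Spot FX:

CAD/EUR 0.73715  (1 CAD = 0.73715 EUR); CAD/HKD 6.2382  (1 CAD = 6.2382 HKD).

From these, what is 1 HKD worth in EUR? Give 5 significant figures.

1 HKD ÷ 6.2382 = 0.160303 CAD
0.160303 CAD × 0.73715 = 0.118167 EUR

HKD/EUR = 0.11817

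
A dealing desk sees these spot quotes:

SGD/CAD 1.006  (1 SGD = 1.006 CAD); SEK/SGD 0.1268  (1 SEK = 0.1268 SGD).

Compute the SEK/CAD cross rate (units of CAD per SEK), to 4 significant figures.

1 SEK × 0.1268 = 0.1268 SGD
0.1268 SGD × 1.006 = 0.127561 CAD

SEK/CAD = 0.1276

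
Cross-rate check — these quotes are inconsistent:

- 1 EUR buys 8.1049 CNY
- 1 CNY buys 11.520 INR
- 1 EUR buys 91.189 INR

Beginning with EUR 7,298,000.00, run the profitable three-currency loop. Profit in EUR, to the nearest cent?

Profitable loop is EUR → CNY → INR → EUR:
EUR 7,298,000.00 × 8.1049 = CNY 59,149,560.20
CNY 59,149,560.20 × 11.520 = INR 681,402,933.50
INR 681,402,933.50 ÷ 91.189 = EUR 7,472,424.67
Profit = EUR 7,472,424.67 − EUR 7,298,000.00

Profit: EUR 174,424.67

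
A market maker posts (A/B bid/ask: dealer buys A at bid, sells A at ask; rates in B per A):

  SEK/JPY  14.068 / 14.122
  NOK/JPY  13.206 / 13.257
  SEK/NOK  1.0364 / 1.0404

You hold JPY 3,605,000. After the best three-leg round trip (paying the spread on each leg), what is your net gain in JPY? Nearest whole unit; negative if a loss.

Net profit: JPY 71,986

Best loop JPY → NOK → SEK → JPY:
JPY 3,605,000 ÷ 13.257 (buy NOK at ask) = NOK 271,931.81
NOK 271,931.81 ÷ 1.0404 (buy SEK at ask) = SEK 261,372.37
SEK 261,372.37 × 14.068 (sell SEK at bid) = JPY 3,676,986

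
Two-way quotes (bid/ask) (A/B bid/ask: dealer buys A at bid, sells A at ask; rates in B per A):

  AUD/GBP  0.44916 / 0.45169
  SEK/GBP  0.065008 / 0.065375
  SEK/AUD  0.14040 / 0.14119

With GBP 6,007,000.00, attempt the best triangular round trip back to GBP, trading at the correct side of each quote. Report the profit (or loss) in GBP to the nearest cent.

Best loop GBP → AUD → SEK → GBP:
GBP 6,007,000.00 ÷ 0.45169 (buy AUD at ask) = AUD 13,298,943.97
AUD 13,298,943.97 ÷ 0.14119 (buy SEK at ask) = SEK 94,191,826.38
SEK 94,191,826.38 × 0.065008 (sell SEK at bid) = GBP 6,123,222.25

Net profit: GBP 116,222.25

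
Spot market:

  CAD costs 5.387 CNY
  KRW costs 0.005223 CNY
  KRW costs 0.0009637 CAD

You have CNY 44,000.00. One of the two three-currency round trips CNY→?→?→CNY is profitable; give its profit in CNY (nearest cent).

Profit: CNY 267.39

Profitable loop is CNY → CAD → KRW → CNY:
CNY 44,000.00 ÷ 5.387 = CAD 8,167.81
CAD 8,167.81 ÷ 0.0009637 = KRW 8,475,471
KRW 8,475,471 × 0.005223 = CNY 44,267.39
Profit = CNY 44,267.39 − CNY 44,000.00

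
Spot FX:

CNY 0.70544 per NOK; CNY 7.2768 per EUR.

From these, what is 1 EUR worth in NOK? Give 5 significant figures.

1 EUR × 7.2768 = 7.2768 CNY
7.2768 CNY ÷ 0.70544 = 10.3153 NOK

EUR/NOK = 10.315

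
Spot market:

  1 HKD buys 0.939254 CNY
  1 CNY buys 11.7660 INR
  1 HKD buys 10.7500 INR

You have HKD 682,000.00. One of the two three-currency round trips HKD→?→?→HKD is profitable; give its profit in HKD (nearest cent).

Profitable loop is HKD → CNY → INR → HKD:
HKD 682,000.00 × 0.939254 = CNY 640,571.23
CNY 640,571.23 × 11.7660 = INR 7,536,961.07
INR 7,536,961.07 ÷ 10.7500 = HKD 701,112.66
Profit = HKD 701,112.66 − HKD 682,000.00

Profit: HKD 19,112.66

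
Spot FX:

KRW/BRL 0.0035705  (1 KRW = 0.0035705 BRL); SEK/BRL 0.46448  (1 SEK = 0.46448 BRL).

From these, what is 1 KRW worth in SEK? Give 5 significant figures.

KRW/SEK = 0.0076871

1 KRW × 0.0035705 = 0.0035705 BRL
0.0035705 BRL ÷ 0.46448 = 0.00768709 SEK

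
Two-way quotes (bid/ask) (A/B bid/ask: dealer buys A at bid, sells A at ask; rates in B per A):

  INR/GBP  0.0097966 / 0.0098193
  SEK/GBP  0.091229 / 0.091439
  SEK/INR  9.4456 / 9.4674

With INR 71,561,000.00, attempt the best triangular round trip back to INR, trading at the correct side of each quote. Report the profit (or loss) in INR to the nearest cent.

Best loop INR → GBP → SEK → INR:
INR 71,561,000.00 × 0.0097966 (sell INR at bid) = GBP 701,054.49
GBP 701,054.49 ÷ 0.091439 (buy SEK at ask) = SEK 7,666,909.01
SEK 7,666,909.01 × 9.4456 (sell SEK at bid) = INR 72,418,555.71

Net profit: INR 857,555.71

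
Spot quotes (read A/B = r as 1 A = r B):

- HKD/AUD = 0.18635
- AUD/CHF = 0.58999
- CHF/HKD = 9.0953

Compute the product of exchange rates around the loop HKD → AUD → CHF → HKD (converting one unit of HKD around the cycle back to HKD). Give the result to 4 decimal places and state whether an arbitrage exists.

Around HKD → AUD → CHF → HKD: 1 × 0.18635 × 0.58999 × 9.0953 = 0.999979
Product ≈ 1 (deviation 0.002%, within rounding noise).

1.0000 (no arbitrage)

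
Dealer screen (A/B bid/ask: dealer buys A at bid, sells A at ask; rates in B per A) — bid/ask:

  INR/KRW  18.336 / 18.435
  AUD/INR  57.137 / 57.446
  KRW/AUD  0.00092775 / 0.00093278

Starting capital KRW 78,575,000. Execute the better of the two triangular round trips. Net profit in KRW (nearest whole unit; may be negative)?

Best loop KRW → INR → AUD → KRW:
KRW 78,575,000 ÷ 18.435 (buy INR at ask) = INR 4,262,272.85
INR 4,262,272.85 ÷ 57.446 (buy AUD at ask) = AUD 74,196.16
AUD 74,196.16 ÷ 0.00093278 (buy KRW at ask) = KRW 79,543,048

Net profit: KRW 968,048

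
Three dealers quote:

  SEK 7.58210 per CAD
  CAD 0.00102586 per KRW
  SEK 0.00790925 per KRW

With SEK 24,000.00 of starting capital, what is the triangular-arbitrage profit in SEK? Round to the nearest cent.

Profitable loop is SEK → CAD → KRW → SEK:
SEK 24,000.00 ÷ 7.58210 = CAD 3,165.35
CAD 3,165.35 ÷ 0.00102586 = KRW 3,085,557
KRW 3,085,557 × 0.00790925 = SEK 24,404.45
Profit = SEK 24,404.45 − SEK 24,000.00

Profit: SEK 404.45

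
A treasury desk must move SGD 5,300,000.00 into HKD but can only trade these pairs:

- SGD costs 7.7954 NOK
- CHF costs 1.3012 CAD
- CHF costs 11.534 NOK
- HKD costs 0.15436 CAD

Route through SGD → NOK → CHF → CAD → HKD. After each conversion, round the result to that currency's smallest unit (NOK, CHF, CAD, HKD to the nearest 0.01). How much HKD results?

HKD 30,195,596.40

SGD 5,300,000.00 × 7.7954 = NOK 41,315,620.00
NOK 41,315,620.00 ÷ 11.534 = CHF 3,582,072.13
CHF 3,582,072.13 × 1.3012 = CAD 4,660,992.26
CAD 4,660,992.26 ÷ 0.15436 = HKD 30,195,596.40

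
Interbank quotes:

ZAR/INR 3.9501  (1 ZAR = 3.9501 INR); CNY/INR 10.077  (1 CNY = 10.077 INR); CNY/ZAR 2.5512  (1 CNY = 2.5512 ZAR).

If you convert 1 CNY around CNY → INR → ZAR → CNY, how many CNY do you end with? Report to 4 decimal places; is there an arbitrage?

1.0000 (no arbitrage)

Around CNY → INR → ZAR → CNY: 1 × 10.077 ÷ 3.9501 ÷ 2.5512 = 0.999951
Product ≈ 1 (deviation 0.005%, within rounding noise).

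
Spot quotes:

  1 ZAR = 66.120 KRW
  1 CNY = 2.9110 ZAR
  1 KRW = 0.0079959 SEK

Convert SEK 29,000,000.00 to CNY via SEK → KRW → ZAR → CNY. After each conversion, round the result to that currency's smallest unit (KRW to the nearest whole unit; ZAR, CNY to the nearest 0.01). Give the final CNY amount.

SEK 29,000,000.00 ÷ 0.0079959 = KRW 3,626,858,765
KRW 3,626,858,765 ÷ 66.120 = ZAR 54,852,673.40
ZAR 54,852,673.40 ÷ 2.9110 = CNY 18,843,240.60

CNY 18,843,240.60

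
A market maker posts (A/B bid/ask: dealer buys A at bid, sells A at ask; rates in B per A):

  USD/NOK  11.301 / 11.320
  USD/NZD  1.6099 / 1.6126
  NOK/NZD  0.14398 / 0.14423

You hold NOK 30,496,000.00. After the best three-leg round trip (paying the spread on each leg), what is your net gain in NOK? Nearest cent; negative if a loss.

Best loop NOK → NZD → USD → NOK:
NOK 30,496,000.00 × 0.14398 (sell NOK at bid) = NZD 4,390,814.08
NZD 4,390,814.08 ÷ 1.6126 (buy USD at ask) = USD 2,722,816.62
USD 2,722,816.62 × 11.301 (sell USD at bid) = NOK 30,770,550.61

Net profit: NOK 274,550.61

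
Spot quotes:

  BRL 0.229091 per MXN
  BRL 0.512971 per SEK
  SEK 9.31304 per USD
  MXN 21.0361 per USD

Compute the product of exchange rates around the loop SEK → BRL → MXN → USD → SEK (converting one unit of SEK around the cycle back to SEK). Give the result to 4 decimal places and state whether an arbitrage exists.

Around SEK → BRL → MXN → USD → SEK: 1 × 0.512971 ÷ 0.229091 ÷ 21.0361 × 9.31304 = 0.991314
Product < 1; profitable direction is SEK → USD → MXN → BRL → SEK.

0.9913 (arbitrage exists)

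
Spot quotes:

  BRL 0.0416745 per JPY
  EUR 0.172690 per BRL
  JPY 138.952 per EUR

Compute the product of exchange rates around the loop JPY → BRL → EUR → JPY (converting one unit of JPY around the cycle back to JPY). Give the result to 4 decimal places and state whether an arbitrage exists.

Around JPY → BRL → EUR → JPY: 1 × 0.0416745 × 0.172690 × 138.952 = 1.000006
Product ≈ 1 (deviation 0.001%, within rounding noise).

1.0000 (no arbitrage)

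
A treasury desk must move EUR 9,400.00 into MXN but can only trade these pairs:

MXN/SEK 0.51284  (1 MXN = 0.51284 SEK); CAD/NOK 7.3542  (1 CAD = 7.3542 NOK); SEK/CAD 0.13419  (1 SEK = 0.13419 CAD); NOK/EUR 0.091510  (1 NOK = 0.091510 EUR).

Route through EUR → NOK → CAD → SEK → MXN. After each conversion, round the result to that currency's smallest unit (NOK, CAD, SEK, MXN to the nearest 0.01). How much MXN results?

MXN 202,965.35

EUR 9,400.00 ÷ 0.091510 = NOK 102,721.01
NOK 102,721.01 ÷ 7.3542 = CAD 13,967.67
CAD 13,967.67 ÷ 0.13419 = SEK 104,088.75
SEK 104,088.75 ÷ 0.51284 = MXN 202,965.35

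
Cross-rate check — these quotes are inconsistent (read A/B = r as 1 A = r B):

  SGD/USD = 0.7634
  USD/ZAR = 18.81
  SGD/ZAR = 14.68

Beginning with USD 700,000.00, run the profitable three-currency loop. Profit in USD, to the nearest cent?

Profit: USD 15,621.11

Profitable loop is USD → SGD → ZAR → USD:
USD 700,000.00 ÷ 0.7634 = SGD 916,950.48
SGD 916,950.48 × 14.68 = ZAR 13,460,833.12
ZAR 13,460,833.12 ÷ 18.81 = USD 715,621.11
Profit = USD 715,621.11 − USD 700,000.00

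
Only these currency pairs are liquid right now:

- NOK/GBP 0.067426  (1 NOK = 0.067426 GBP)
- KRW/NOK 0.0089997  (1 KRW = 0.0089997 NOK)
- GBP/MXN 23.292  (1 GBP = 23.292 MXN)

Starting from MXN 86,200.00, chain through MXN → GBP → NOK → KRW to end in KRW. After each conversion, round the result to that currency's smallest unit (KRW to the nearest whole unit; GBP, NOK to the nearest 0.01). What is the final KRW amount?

KRW 6,098,807

MXN 86,200.00 ÷ 23.292 = GBP 3,700.84
GBP 3,700.84 ÷ 0.067426 = NOK 54,887.43
NOK 54,887.43 ÷ 0.0089997 = KRW 6,098,807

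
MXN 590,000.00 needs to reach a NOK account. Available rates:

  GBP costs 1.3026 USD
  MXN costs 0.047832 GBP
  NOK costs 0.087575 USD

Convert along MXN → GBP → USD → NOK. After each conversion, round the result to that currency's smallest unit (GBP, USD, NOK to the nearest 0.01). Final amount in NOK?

MXN 590,000.00 × 0.047832 = GBP 28,220.88
GBP 28,220.88 × 1.3026 = USD 36,760.52
USD 36,760.52 ÷ 0.087575 = NOK 419,760.43

NOK 419,760.43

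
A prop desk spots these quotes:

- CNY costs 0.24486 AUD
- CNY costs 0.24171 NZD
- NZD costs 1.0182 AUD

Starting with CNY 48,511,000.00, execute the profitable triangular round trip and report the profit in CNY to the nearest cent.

Profitable loop is CNY → NZD → AUD → CNY:
CNY 48,511,000.00 × 0.24171 = NZD 11,725,593.81
NZD 11,725,593.81 × 1.0182 = AUD 11,938,999.62
AUD 11,938,999.62 ÷ 0.24486 = CNY 48,758,472.67
Profit = CNY 48,758,472.67 − CNY 48,511,000.00

Profit: CNY 247,472.67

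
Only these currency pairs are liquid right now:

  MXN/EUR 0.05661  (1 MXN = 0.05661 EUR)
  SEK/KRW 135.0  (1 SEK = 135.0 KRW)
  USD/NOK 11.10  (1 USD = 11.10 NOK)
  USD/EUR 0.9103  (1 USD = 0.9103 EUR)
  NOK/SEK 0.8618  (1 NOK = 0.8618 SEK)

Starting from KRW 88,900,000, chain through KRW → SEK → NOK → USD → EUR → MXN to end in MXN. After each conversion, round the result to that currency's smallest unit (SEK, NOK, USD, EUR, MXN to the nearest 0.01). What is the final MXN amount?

MXN 1,106,954.95

KRW 88,900,000 ÷ 135.0 = SEK 658,518.52
SEK 658,518.52 ÷ 0.8618 = NOK 764,119.89
NOK 764,119.89 ÷ 11.10 = USD 68,839.63
USD 68,839.63 × 0.9103 = EUR 62,664.72
EUR 62,664.72 ÷ 0.05661 = MXN 1,106,954.95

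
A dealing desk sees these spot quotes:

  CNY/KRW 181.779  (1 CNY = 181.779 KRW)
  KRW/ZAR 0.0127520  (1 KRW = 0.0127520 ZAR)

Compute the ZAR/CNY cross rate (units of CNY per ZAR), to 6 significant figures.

ZAR/CNY = 0.431398

1 ZAR ÷ 0.0127520 = 78.4191 KRW
78.4191 KRW ÷ 181.779 = 0.431398 CNY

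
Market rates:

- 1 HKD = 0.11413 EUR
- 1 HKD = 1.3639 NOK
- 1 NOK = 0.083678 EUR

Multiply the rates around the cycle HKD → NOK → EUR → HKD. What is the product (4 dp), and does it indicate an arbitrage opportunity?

Around HKD → NOK → EUR → HKD: 1 × 1.3639 × 0.083678 ÷ 0.11413 = 0.999986
Product ≈ 1 (deviation 0.001%, within rounding noise).

1.0000 (no arbitrage)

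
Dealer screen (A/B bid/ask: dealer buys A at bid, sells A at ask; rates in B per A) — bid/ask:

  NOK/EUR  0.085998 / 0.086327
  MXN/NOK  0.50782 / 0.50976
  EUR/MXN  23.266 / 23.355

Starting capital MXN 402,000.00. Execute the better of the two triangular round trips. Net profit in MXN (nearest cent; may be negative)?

Best loop MXN → NOK → EUR → MXN:
MXN 402,000.00 × 0.50782 (sell MXN at bid) = NOK 204,143.64
NOK 204,143.64 × 0.085998 (sell NOK at bid) = EUR 17,555.94
EUR 17,555.94 × 23.266 (sell EUR at bid) = MXN 408,456.61

Net profit: MXN 6,456.61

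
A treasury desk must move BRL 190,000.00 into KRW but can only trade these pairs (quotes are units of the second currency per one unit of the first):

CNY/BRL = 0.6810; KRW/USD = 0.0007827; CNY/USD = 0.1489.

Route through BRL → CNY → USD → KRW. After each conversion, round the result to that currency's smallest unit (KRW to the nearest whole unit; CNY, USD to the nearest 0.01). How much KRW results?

KRW 53,076,939

BRL 190,000.00 ÷ 0.6810 = CNY 279,001.47
CNY 279,001.47 × 0.1489 = USD 41,543.32
USD 41,543.32 ÷ 0.0007827 = KRW 53,076,939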